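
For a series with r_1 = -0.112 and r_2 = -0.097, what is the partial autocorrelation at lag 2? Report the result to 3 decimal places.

φ_{22} = (r_2 − r_1²) / (1 − r_1²)
r_1² = (-0.112)² = 0.012544
Numerator = -0.097 − 0.0125 = -0.1095; denominator = 1 − 0.0125 = 0.9875
φ_{22} = -0.1095 / 0.9875 = -0.111

-0.111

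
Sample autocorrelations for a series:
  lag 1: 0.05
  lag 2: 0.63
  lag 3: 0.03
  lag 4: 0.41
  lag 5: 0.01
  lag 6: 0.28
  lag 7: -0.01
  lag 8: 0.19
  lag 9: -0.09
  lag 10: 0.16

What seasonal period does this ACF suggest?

2

The largest autocorrelation is r_2 = 0.63, with weaker echoes at lags 4 (0.41), 6 (0.28), 8 (0.19) and 10 (0.16); the remaining lags stay at or below 0.05.
The dominant spike at lag 2 indicates a seasonal period of 2.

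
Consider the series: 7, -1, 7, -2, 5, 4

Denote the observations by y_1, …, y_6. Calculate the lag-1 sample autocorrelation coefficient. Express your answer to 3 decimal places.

-0.764

Mean ȳ = (7 − 1 + 7 − 2 + 5 + 4)/6 = 3.3333
Deviations from mean: 3.6667, -4.3333, 3.6667, -5.3333, 1.6667, 0.6667
Numerator Σ_{t=1}^{5}(y_t−ȳ)(y_{t+1}−ȳ) = -59.1111
Denominator Σ(y_t−ȳ)² = 77.3333
r_1 = -59.1111 / 77.3333 = -0.764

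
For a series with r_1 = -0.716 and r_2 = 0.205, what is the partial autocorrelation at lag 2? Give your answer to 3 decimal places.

-0.631

φ_{22} = (r_2 − r_1²) / (1 − r_1²)
r_1² = (-0.716)² = 0.512656
Numerator = 0.205 − 0.5127 = -0.3077; denominator = 1 − 0.5127 = 0.4873
φ_{22} = -0.3077 / 0.4873 = -0.631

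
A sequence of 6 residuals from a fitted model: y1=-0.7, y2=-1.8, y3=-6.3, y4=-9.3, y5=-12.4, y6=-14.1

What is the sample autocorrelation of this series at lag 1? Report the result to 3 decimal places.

Mean ȳ = (-0.7 − 1.8 − 6.3 − 9.3 − 12.4 − 14.1)/6 = -7.4333
Deviations from mean: 6.7333, 5.6333, 1.1333, -1.8667, -4.9667, -6.6667
Σ(y_t−ȳ)(y_{t+1}−ȳ) = (37.9311) + (6.3844) + (-2.1156) + (9.2711) + (33.1111) = 84.5822
Denominator Σ(y_t−ȳ)² = 150.9533
r_1 = 84.5822 / 150.9533 = 0.560

0.560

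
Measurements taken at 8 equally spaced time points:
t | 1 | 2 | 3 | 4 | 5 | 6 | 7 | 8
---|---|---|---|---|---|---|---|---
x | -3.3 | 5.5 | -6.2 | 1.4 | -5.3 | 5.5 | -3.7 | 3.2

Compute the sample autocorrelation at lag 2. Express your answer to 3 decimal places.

0.639

Mean x̄ = (-3.3 + 5.5 − 6.2 + 1.4 − 5.3 + 5.5 − 3.7 + 3.2)/8 = -0.3625
Deviations from mean: -2.9375, 5.8625, -5.8375, 1.7625, -4.9375, 5.8625, -3.3375, 3.5625
Numerator Σ_{t=1}^{6}(x_t−x̄)(x_{t+2}−x̄) = 103.9997
Denominator Σ(x_t−x̄)² = 162.7588
r_2 = 103.9997 / 162.7588 = 0.639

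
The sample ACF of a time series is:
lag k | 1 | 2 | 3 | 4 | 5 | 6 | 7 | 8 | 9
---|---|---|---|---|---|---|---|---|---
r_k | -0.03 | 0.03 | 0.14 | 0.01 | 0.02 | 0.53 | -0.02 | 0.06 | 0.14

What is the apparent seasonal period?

The largest autocorrelation is r_6 = 0.53; the remaining lags stay at or below 0.14.
The dominant spike at lag 6 indicates a seasonal period of 6.

6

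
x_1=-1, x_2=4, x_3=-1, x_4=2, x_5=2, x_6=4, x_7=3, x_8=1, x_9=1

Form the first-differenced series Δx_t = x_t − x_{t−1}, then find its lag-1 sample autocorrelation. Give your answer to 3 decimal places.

First differences Δx: 5, -5, 3, 0, 2, -1, -2, 0
Mean of differences = 0.2500
Numerator Σ(Δx_t−Δx̄)(Δx_{t+1}−Δx̄) = -39.3125
Denominator Σ(Δx_t−Δx̄)² = 67.5000
r_1(Δx) = -39.3125 / 67.5000 = -0.582

-0.582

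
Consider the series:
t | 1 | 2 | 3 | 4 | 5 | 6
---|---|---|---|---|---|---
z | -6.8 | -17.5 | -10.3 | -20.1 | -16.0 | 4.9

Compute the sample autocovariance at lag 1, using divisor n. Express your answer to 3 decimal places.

-11.926

Mean z̄ = (-6.8 − 17.5 − 10.3 − 20.1 − 16.0 + 4.9)/6 = -10.9667
Deviations: 4.1667, -6.5333, 0.6667, -9.1333, -5.0333, 15.8667
Σ_{t=1}^{5}(z_t−z̄)(z_{t+1}−z̄) = -71.5578
γ_1 = -71.5578 / 6 = -11.926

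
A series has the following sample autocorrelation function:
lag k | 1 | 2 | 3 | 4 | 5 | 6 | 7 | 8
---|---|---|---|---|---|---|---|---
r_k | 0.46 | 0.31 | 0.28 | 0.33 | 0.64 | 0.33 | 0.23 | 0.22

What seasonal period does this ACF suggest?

5

The largest autocorrelation is r_5 = 0.64; the remaining lags stay at or below 0.46. The elevated value at lag 1 (0.46), dropping to 0.31 at lag 2, reflects decaying short-term dependence rather than seasonality.
The dominant spike at lag 5 indicates a seasonal period of 5.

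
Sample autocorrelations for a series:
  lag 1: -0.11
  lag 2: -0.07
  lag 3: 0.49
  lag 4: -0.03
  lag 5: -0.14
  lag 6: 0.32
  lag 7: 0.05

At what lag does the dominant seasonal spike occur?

3

The largest autocorrelation is r_3 = 0.49, with a weaker echo at lag 6 (0.32); the remaining lags stay at or below 0.05.
The dominant spike at lag 3 indicates a seasonal period of 3.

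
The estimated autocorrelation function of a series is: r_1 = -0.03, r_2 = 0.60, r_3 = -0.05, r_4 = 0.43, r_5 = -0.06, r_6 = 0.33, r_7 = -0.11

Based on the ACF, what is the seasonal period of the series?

2

The largest autocorrelation is r_2 = 0.60, with weaker echoes at lags 4 (0.43) and 6 (0.33); the remaining lags stay at or below -0.03.
The dominant spike at lag 2 indicates a seasonal period of 2.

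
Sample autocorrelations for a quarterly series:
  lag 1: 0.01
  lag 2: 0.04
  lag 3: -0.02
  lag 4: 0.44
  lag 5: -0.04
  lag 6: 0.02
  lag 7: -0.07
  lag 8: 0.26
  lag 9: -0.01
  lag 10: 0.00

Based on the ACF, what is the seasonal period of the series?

4

The largest autocorrelation is r_4 = 0.44, with a weaker echo at lag 8 (0.26); the remaining lags stay at or below 0.04.
The dominant spike at lag 4 indicates a seasonal period of 4.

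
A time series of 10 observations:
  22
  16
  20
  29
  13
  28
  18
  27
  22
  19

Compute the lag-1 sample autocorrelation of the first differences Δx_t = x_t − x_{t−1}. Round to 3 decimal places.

First differences Δx: -6, 4, 9, -16, 15, -10, 9, -5, -3
Mean of differences = -0.3333
Numerator Σ(Δx_t−Δx̄)(Δx_{t+1}−Δx̄) = -640.1111
Denominator Σ(Δx_t−Δx̄)² = 828.0000
r_1(Δx) = -640.1111 / 828.0000 = -0.773

-0.773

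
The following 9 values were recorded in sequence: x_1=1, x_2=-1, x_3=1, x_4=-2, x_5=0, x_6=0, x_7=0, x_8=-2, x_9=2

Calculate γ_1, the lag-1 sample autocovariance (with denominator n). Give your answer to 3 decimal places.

-0.940

Mean x̄ = (1 − 1 + 1 − 2 + 0 + 0 + 0 − 2 + 2)/9 = -0.1111
Σ_{t=1}^{8}(x_t−x̄)(x_{t+1}−x̄) = -8.4568
γ_1 = -8.4568 / 9 = -0.940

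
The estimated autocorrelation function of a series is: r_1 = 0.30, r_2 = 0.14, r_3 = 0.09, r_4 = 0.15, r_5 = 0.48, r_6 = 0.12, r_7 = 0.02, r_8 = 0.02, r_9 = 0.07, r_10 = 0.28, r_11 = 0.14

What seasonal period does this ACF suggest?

The largest autocorrelation is r_5 = 0.48; the remaining lags stay at or below 0.30. The elevated value at lag 1 (0.30), dropping to 0.14 at lag 2, reflects decaying short-term dependence rather than seasonality.
The dominant spike at lag 5 indicates a seasonal period of 5.

5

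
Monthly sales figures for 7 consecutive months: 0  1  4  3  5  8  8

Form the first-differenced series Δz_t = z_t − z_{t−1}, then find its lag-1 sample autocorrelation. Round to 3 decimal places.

-0.533

First differences Δz: 1, 3, -1, 2, 3, 0
Mean of differences = 1.3333
Numerator Σ(Δz_t−Δz̄)(Δz_{t+1}−Δz̄) = -7.1111
Denominator Σ(Δz_t−Δz̄)² = 13.3333
r_1(Δz) = -7.1111 / 13.3333 = -0.533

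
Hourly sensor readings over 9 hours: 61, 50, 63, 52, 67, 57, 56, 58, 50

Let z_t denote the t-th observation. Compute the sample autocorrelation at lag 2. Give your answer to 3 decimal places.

0.415

Mean z̄ = (61 + 50 + 63 + 52 + 67 + 57 + 56 + 58 + 50)/9 = 57.1111
Σ(z_t−z̄)(z_{t+2}−z̄) = (22.9012) + (36.3457) + (58.2346) + (0.5679) + (-10.9877) + (-0.0988) + (7.9012) = 114.8642
Denominator Σ(z_t−z̄)² = 276.8889
r_2 = 114.8642 / 276.8889 = 0.415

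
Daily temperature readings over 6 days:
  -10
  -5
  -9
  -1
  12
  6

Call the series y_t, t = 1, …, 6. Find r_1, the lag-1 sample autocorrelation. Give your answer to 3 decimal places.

Mean ȳ = (-10 − 5 − 9 − 1 + 12 + 6)/6 = -1.1667
Numerator Σ_{t=1}^{5}(y_t−ȳ)(y_{t+1}−ȳ) = 159.1389
Denominator Σ(y_t−ȳ)² = 378.8333
r_1 = 159.1389 / 378.8333 = 0.420

0.420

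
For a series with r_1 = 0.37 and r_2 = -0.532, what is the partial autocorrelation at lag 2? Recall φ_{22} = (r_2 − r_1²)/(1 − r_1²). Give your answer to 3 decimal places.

-0.775

φ_{22} = (r_2 − r_1²) / (1 − r_1²)
r_1² = (0.37)² = 0.1369
Numerator = -0.532 − 0.1369 = -0.6689; denominator = 1 − 0.1369 = 0.8631
φ_{22} = -0.6689 / 0.8631 = -0.775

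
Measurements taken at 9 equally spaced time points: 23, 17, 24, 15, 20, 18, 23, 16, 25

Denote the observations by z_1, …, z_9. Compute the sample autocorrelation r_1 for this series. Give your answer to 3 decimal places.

Mean z̄ = (23 + 17 + 24 + 15 + 20 + 18 + 23 + 16 + 25)/9 = 20.1111
Numerator Σ_{t=1}^{8}(z_t−z̄)(z_{t+1}−z̄) = -78.2346
Denominator Σ(z_t−z̄)² = 112.8889
r_1 = -78.2346 / 112.8889 = -0.693

-0.693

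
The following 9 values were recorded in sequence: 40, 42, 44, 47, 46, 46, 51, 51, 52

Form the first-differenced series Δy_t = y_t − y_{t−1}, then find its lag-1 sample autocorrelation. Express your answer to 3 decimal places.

-0.337

First differences Δy: 2, 2, 3, -1, 0, 5, 0, 1
Mean of differences = 1.5000
Numerator Σ(Δy_t−Δȳ)(Δy_{t+1}−Δȳ) = -8.7500
Denominator Σ(Δy_t−Δȳ)² = 26.0000
r_1(Δy) = -8.7500 / 26.0000 = -0.337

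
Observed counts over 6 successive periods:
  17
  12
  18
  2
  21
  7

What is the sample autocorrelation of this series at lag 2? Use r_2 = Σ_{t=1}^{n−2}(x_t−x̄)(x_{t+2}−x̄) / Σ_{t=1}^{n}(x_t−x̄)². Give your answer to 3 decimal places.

0.517

Mean x̄ = (17 + 12 + 18 + 2 + 21 + 7)/6 = 12.8333
Deviations from mean: 4.1667, -0.8333, 5.1667, -10.8333, 8.1667, -5.8333
Numerator Σ_{t=1}^{4}(x_t−x̄)(x_{t+2}−x̄) = 135.9444
Denominator Σ(x_t−x̄)² = 262.8333
r_2 = 135.9444 / 262.8333 = 0.517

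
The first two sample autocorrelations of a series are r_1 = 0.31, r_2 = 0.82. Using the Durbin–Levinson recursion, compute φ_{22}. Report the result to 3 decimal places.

φ_{22} = (r_2 − r_1²) / (1 − r_1²)
r_1² = (0.31)² = 0.0961
Numerator = 0.82 − 0.0961 = 0.7239; denominator = 1 − 0.0961 = 0.9039
φ_{22} = 0.7239 / 0.9039 = 0.801

0.801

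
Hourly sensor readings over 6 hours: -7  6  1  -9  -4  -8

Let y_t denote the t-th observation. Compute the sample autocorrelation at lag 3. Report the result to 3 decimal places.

Mean ȳ = (-7 + 6 + 1 − 9 − 4 − 8)/6 = -3.5000
Numerator Σ_{t=1}^{3}(y_t−ȳ)(y_{t+3}−ȳ) = -5.7500
Denominator Σ(y_t−ȳ)² = 173.5000
r_3 = -5.7500 / 173.5000 = -0.033

-0.033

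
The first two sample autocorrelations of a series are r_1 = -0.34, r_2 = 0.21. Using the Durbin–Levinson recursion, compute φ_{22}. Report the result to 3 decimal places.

0.107

φ_{22} = (r_2 − r_1²) / (1 − r_1²)
r_1² = (-0.34)² = 0.1156
Numerator = 0.21 − 0.1156 = 0.0944; denominator = 1 − 0.1156 = 0.8844
φ_{22} = 0.0944 / 0.8844 = 0.107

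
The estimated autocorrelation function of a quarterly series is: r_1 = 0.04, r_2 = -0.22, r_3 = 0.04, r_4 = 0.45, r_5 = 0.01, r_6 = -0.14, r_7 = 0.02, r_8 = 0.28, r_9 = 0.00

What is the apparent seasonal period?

The largest autocorrelation is r_4 = 0.45, with a weaker echo at lag 8 (0.28); the remaining lags stay at or below 0.04.
The dominant spike at lag 4 indicates a seasonal period of 4.

4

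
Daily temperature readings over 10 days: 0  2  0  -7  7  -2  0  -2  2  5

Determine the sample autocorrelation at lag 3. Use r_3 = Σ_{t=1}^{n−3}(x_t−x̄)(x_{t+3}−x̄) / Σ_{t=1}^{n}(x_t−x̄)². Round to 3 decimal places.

Mean x̄ = (0 + 2 + 0 − 7 + 7 − 2 + 0 − 2 + 2 + 5)/10 = 0.5000
Numerator Σ_{t=1}^{7}(x_t−x̄)(x_{t+3}−x̄) = -3.7500
Denominator Σ(x_t−x̄)² = 136.5000
r_3 = -3.7500 / 136.5000 = -0.027

-0.027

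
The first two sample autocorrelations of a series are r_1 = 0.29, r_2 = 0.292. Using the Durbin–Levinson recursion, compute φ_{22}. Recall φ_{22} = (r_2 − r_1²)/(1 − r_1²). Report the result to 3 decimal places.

0.227

φ_{22} = (r_2 − r_1²) / (1 − r_1²)
r_1² = (0.29)² = 0.0841
Numerator = 0.292 − 0.0841 = 0.2079; denominator = 1 − 0.0841 = 0.9159
φ_{22} = 0.2079 / 0.9159 = 0.227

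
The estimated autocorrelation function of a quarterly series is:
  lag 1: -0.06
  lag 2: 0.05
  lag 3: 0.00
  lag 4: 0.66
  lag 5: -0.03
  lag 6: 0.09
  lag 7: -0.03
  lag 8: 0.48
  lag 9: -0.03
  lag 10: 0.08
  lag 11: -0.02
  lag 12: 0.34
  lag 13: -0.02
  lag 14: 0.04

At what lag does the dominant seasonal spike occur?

The largest autocorrelation is r_4 = 0.66, with weaker echoes at lags 8 (0.48) and 12 (0.34); the remaining lags stay at or below 0.09.
The dominant spike at lag 4 indicates a seasonal period of 4.

4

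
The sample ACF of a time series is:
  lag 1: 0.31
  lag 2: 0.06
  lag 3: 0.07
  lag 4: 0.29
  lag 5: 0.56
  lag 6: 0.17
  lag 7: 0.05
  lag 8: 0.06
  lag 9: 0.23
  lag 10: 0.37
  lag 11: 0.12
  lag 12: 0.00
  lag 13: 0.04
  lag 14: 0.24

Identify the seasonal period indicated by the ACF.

5

The largest autocorrelation is r_5 = 0.56, with a weaker echo at lag 10 (0.37); the remaining lags stay at or below 0.31. The elevated value at lag 1 (0.31), dropping to 0.06 at lag 2, reflects decaying short-term dependence rather than seasonality.
The dominant spike at lag 5 indicates a seasonal period of 5.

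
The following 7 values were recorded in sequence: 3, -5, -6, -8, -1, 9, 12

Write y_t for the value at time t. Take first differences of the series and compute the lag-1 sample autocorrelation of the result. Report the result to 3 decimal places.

First differences Δy: -8, -1, -2, 7, 10, 3
Mean of differences = 1.5000
Numerator Σ(Δy_t−Δȳ)(Δy_{t+1}−Δȳ) = 72.7500
Denominator Σ(Δy_t−Δȳ)² = 213.5000
r_1(Δy) = 72.7500 / 213.5000 = 0.341

0.341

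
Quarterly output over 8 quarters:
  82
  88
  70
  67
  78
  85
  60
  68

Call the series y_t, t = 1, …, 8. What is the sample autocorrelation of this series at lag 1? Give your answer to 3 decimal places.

Mean ȳ = (82 + 88 + 70 + 67 + 78 + 85 + 60 + 68)/8 = 74.7500
Deviations from mean: 7.2500, 13.2500, -4.7500, -7.7500, 3.2500, 10.2500, -14.7500, -6.7500
Numerator Σ_{t=1}^{7}(y_t−ȳ)(y_{t+1}−ȳ) = 26.4375
Denominator Σ(y_t−ȳ)² = 689.5000
r_1 = 26.4375 / 689.5000 = 0.038

0.038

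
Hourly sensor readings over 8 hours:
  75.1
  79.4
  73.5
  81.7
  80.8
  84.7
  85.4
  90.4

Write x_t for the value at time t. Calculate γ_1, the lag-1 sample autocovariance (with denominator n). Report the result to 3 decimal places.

Mean x̄ = (75.1 + 79.4 + 73.5 + 81.7 + 80.8 + 84.7 + 85.4 + 90.4)/8 = 81.3750
Σ_{t=1}^{7}(x_t−x̄)(x_{t+1}−x̄) = 72.9969
γ_1 = 72.9969 / 8 = 9.125

9.125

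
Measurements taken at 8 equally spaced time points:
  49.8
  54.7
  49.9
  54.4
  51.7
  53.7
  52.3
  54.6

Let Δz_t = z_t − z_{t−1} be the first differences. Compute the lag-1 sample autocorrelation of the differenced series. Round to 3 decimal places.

First differences Δz: 4.9, -4.8, 4.5, -2.7, 2.0, -1.4, 2.3
Mean of differences = 0.6857
Numerator Σ(Δz_t−Δz̄)(Δz_{t+1}−Δz̄) = -67.5145
Denominator Σ(Δz_t−Δz̄)² = 82.5486
r_1(Δz) = -67.5145 / 82.5486 = -0.818

-0.818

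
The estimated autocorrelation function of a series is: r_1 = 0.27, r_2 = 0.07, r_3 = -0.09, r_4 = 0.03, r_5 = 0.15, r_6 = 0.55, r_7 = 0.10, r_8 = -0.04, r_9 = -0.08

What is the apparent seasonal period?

The largest autocorrelation is r_6 = 0.55; the remaining lags stay at or below 0.27. The elevated value at lag 1 (0.27), dropping to 0.07 at lag 2, reflects decaying short-term dependence rather than seasonality.
The dominant spike at lag 6 indicates a seasonal period of 6.

6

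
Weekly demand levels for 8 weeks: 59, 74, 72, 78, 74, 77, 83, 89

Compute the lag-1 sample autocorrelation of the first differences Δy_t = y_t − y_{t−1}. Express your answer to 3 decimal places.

-0.347

First differences Δy: 15, -2, 6, -4, 3, 6, 6
Mean of differences = 4.2857
Numerator Σ(Δy_t−Δȳ)(Δy_{t+1}−Δȳ) = -80.9388
Denominator Σ(Δy_t−Δȳ)² = 233.4286
r_1(Δy) = -80.9388 / 233.4286 = -0.347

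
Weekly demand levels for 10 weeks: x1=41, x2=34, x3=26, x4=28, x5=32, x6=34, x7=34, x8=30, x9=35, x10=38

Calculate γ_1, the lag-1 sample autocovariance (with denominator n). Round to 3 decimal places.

4.416

Mean x̄ = (41 + 34 + 26 + 28 + 32 + 34 + 34 + 30 + 35 + 38)/10 = 33.2000
Σ_{t=1}^{9}(x_t−x̄)(x_{t+1}−x̄) = 44.1600
γ_1 = 44.1600 / 10 = 4.416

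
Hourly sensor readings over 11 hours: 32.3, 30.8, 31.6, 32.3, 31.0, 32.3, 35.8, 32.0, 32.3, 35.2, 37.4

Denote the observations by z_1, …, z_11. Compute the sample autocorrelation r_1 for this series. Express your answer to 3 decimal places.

Mean z̄ = (32.3 + 30.8 + 31.6 + 32.3 + 31.0 + 32.3 + 35.8 + 32.0 + 32.3 + 35.2 + 37.4)/11 = 33.0000
Numerator Σ_{t=1}^{10}(z_t−z̄)(z_{t+1}−z̄) = 12.4800
Denominator Σ(z_t−z̄)² = 45.8000
r_1 = 12.4800 / 45.8000 = 0.272

0.272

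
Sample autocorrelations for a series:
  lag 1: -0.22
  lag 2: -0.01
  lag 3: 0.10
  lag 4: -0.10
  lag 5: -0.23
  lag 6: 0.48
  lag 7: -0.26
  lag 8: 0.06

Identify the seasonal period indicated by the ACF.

6

The largest autocorrelation is r_6 = 0.48; the remaining lags stay at or below 0.10.
The dominant spike at lag 6 indicates a seasonal period of 6.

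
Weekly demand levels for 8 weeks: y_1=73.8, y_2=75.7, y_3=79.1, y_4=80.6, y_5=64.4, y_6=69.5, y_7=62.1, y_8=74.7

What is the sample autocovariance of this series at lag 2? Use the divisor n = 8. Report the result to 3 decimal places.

4.303

Mean ȳ = (73.8 + 75.7 + 79.1 + 80.6 + 64.4 + 69.5 + 62.1 + 74.7)/8 = 72.4875
Σ_{t=1}^{6}(y_t−ȳ)(y_{t+2}−ȳ) = 34.4247
γ_2 = 34.4247 / 8 = 4.303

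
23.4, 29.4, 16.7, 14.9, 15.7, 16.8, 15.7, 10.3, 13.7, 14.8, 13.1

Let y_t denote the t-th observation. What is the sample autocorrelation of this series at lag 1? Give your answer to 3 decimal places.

Mean ȳ = (23.4 + 29.4 + 16.7 + 14.9 + 15.7 + 16.8 + 15.7 + 10.3 + 13.7 + 14.8 + 13.1)/11 = 16.7727
Numerator Σ_{t=1}^{10}(y_t−ȳ)(y_{t+1}−ȳ) = 124.9920
Denominator Σ(y_t−ȳ)² = 277.9018
r_1 = 124.9920 / 277.9018 = 0.450

0.450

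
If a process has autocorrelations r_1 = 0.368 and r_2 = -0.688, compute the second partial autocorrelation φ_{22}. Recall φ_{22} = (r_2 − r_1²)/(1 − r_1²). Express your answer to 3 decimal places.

φ_{22} = (r_2 − r_1²) / (1 − r_1²)
r_1² = (0.368)² = 0.135424
Numerator = -0.688 − 0.1354 = -0.8234; denominator = 1 − 0.1354 = 0.8646
φ_{22} = -0.8234 / 0.8646 = -0.952

-0.952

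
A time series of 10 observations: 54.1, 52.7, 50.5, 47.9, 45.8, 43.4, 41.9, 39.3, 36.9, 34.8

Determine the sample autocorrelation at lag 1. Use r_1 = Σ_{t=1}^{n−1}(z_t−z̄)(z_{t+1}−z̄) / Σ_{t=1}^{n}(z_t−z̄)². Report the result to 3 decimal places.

0.710

Mean z̄ = (54.1 + 52.7 + 50.5 + 47.9 + 45.8 + 43.4 + 41.9 + 39.3 + 36.9 + 34.8)/10 = 44.7300
Numerator Σ_{t=1}^{9}(z_t−z̄)(z_{t+1}−z̄) = 280.3251
Denominator Σ(z_t−z̄)² = 394.9810
r_1 = 280.3251 / 394.9810 = 0.710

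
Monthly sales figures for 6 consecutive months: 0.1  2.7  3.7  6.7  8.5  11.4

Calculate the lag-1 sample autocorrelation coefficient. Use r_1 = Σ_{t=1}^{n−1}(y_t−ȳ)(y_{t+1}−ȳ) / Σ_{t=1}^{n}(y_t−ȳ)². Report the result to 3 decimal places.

Mean ȳ = (0.1 + 2.7 + 3.7 + 6.7 + 8.5 + 11.4)/6 = 5.5167
Σ(y_t−ȳ)(y_{t+1}−ȳ) = (15.2569) + (5.1169) + (-2.1497) + (3.5303) + (17.5519) = 39.3064
Denominator Σ(y_t−ȳ)² = 85.4883
r_1 = 39.3064 / 85.4883 = 0.460

0.460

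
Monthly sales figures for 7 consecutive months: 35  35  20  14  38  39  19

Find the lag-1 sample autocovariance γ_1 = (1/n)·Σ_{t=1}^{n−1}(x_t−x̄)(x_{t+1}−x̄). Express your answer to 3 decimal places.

-3.965

Mean x̄ = (35 + 35 + 20 + 14 + 38 + 39 + 19)/7 = 28.5714
Deviations: 6.4286, 6.4286, -8.5714, -14.5714, 9.4286, 10.4286, -9.5714
Σ_{t=1}^{6}(x_t−x̄)(x_{t+1}−x̄) = -27.7551
γ_1 = -27.7551 / 7 = -3.965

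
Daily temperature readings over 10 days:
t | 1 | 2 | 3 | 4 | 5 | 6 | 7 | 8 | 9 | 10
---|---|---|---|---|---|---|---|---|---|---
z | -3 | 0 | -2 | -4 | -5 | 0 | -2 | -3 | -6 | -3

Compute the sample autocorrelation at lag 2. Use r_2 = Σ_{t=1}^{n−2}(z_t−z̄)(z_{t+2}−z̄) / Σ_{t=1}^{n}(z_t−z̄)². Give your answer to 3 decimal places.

-0.401

Mean z̄ = (-3 + 0 − 2 − 4 − 5 + 0 − 2 − 3 − 6 − 3)/10 = -2.8000
Numerator Σ_{t=1}^{8}(z_t−z̄)(z_{t+2}−z̄) = -13.4800
Denominator Σ(z_t−z̄)² = 33.6000
r_2 = -13.4800 / 33.6000 = -0.401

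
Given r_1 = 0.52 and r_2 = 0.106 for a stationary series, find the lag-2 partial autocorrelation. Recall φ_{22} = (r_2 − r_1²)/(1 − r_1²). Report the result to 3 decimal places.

-0.225

φ_{22} = (r_2 − r_1²) / (1 − r_1²)
r_1² = (0.52)² = 0.2704
Numerator = 0.106 − 0.2704 = -0.1644; denominator = 1 − 0.2704 = 0.7296
φ_{22} = -0.1644 / 0.7296 = -0.225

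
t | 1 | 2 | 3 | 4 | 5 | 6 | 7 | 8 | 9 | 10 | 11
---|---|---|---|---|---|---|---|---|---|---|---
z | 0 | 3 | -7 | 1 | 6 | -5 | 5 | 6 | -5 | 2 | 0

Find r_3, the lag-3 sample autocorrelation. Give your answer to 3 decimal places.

Mean z̄ = (0 + 3 − 7 + 1 + 6 − 5 + 5 + 6 − 5 + 2 + 0)/11 = 0.5455
Numerator Σ_{t=1}^{8}(z_t−z̄)(z_{t+3}−z̄) = 121.0165
Denominator Σ(z_t−z̄)² = 206.7273
r_3 = 121.0165 / 206.7273 = 0.585

0.585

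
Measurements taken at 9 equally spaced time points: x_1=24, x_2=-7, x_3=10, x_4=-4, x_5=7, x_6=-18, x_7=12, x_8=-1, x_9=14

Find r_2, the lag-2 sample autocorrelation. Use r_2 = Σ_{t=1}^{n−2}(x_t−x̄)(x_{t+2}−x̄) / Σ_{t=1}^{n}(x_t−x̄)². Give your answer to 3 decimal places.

0.474

Mean x̄ = (24 − 7 + 10 − 4 + 7 − 18 + 12 − 1 + 14)/9 = 4.1111
Numerator Σ_{t=1}^{7}(x_t−x̄)(x_{t+2}−x̄) = 617.4198
Denominator Σ(x_t−x̄)² = 1302.8889
r_2 = 617.4198 / 1302.8889 = 0.474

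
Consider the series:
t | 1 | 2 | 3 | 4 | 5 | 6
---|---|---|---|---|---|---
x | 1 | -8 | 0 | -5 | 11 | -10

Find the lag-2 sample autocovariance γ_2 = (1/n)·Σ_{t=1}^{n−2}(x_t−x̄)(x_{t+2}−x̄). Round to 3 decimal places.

12.352

Mean x̄ = (1 − 8 + 0 − 5 + 11 − 10)/6 = -1.8333
Σ_{t=1}^{4}(x_t−x̄)(x_{t+2}−x̄) = 74.1111
γ_2 = 74.1111 / 6 = 12.352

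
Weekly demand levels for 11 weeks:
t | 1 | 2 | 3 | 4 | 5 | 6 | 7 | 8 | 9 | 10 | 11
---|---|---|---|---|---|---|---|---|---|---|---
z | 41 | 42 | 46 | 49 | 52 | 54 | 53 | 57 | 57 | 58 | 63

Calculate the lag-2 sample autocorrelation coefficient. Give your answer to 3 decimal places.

0.397

Mean z̄ = (41 + 42 + 46 + 49 + 52 + 54 + 53 + 57 + 57 + 58 + 63)/11 = 52.0000
Numerator Σ_{t=1}^{9}(z_t−z̄)(z_{t+2}−z̄) = 190.0000
Denominator Σ(z_t−z̄)² = 478.0000
r_2 = 190.0000 / 478.0000 = 0.397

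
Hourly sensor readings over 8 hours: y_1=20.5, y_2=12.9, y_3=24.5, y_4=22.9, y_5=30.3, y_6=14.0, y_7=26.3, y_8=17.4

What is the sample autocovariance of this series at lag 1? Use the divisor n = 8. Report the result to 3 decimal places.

Mean ȳ = (20.5 + 12.9 + 24.5 + 22.9 + 30.3 + 14.0 + 26.3 + 17.4)/8 = 21.1000
Σ_{t=1}^{7}(y_t−ȳ)(y_{t+1}−ȳ) = -121.7600
γ_1 = -121.7600 / 8 = -15.220

-15.220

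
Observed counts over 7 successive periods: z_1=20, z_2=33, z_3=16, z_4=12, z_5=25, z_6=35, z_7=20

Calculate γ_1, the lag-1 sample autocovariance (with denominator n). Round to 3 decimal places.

Mean z̄ = (20 + 33 + 16 + 12 + 25 + 35 + 20)/7 = 23.0000
Deviations: -3.0000, 10.0000, -7.0000, -11.0000, 2.0000, 12.0000, -3.0000
Σ_{t=1}^{6}(z_t−z̄)(z_{t+1}−z̄) = -57.0000
γ_1 = -57.0000 / 7 = -8.143

-8.143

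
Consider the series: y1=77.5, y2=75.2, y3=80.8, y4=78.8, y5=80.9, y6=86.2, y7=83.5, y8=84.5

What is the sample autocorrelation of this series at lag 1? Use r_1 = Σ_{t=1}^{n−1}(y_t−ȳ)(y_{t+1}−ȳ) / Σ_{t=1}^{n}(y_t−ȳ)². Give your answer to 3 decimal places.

Mean ȳ = (77.5 + 75.2 + 80.8 + 78.8 + 80.9 + 86.2 + 83.5 + 84.5)/8 = 80.9250
Deviations from mean: -3.4250, -5.7250, -0.1250, -2.1250, -0.0250, 5.2750, 2.5750, 3.5750
Numerator Σ_{t=1}^{7}(y_t−ȳ)(y_{t+1}−ȳ) = 43.2994
Denominator Σ(y_t−ȳ)² = 96.2750
r_1 = 43.2994 / 96.2750 = 0.450

0.450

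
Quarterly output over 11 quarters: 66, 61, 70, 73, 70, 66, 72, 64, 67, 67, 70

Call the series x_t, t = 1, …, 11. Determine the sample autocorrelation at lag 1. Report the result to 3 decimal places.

Mean x̄ = (66 + 61 + 70 + 73 + 70 + 66 + 72 + 64 + 67 + 67 + 70)/11 = 67.8182
Numerator Σ_{t=1}^{10}(x_t−x̄)(x_{t+1}−x̄) = -5.3967
Denominator Σ(x_t−x̄)² = 127.6364
r_1 = -5.3967 / 127.6364 = -0.042

-0.042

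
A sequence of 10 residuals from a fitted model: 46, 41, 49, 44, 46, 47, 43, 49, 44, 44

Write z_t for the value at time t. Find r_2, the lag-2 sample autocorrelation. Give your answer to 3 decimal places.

Mean z̄ = (46 + 41 + 49 + 44 + 46 + 47 + 43 + 49 + 44 + 44)/10 = 45.3000
Numerator Σ_{t=1}^{8}(z_t−z̄)(z_{t+2}−z̄) = 11.4200
Denominator Σ(z_t−z̄)² = 60.1000
r_2 = 11.4200 / 60.1000 = 0.190

0.190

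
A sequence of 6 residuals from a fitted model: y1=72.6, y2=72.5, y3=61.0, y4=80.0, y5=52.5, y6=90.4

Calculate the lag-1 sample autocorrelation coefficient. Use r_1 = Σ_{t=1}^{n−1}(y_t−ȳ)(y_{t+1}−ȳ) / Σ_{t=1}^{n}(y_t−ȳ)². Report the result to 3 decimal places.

-0.686

Mean ȳ = (72.6 + 72.5 + 61.0 + 80.0 + 52.5 + 90.4)/6 = 71.5000
Deviations from mean: 1.1000, 1.0000, -10.5000, 8.5000, -19.0000, 18.9000
Σ(y_t−ȳ)(y_{t+1}−ȳ) = (1.1000) + (-10.5000) + (-89.2500) + (-161.5000) + (-359.1000) = -619.2500
Denominator Σ(y_t−ȳ)² = 902.9200
r_1 = -619.2500 / 902.9200 = -0.686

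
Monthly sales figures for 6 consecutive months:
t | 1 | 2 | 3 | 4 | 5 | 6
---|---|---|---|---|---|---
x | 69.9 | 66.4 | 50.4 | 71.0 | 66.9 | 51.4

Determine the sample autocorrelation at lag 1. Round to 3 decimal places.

Mean x̄ = (69.9 + 66.4 + 50.4 + 71.0 + 66.9 + 51.4)/6 = 62.6667
Deviations from mean: 7.2333, 3.7333, -12.2667, 8.3333, 4.2333, -11.2667
Σ(x_t−x̄)(x_{t+1}−x̄) = (27.0044) + (-45.7956) + (-102.2222) + (35.2778) + (-47.6956) = -133.4311
Denominator Σ(x_t−x̄)² = 431.0333
r_1 = -133.4311 / 431.0333 = -0.310

-0.310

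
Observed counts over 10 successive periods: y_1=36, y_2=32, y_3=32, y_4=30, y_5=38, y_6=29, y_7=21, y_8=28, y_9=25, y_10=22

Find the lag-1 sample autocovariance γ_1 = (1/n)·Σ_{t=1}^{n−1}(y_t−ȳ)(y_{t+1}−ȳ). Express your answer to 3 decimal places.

8.101

Mean ȳ = (36 + 32 + 32 + 30 + 38 + 29 + 21 + 28 + 25 + 22)/10 = 29.3000
Σ_{t=1}^{9}(y_t−ȳ)(y_{t+1}−ȳ) = 81.0100
γ_1 = 81.0100 / 10 = 8.101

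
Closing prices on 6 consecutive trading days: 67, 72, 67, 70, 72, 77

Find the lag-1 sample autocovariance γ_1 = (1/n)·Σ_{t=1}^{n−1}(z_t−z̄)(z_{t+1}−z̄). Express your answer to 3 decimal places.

Mean z̄ = (67 + 72 + 67 + 70 + 72 + 77)/6 = 70.8333
Σ_{t=1}^{5}(z_t−z̄)(z_{t+1}−z̄) = 0.4722
γ_1 = 0.4722 / 6 = 0.079

0.079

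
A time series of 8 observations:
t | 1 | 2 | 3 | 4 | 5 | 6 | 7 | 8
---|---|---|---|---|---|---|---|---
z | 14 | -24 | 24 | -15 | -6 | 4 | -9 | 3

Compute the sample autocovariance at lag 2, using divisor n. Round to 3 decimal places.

Mean z̄ = (14 − 24 + 24 − 15 − 6 + 4 − 9 + 3)/8 = -1.1250
Σ_{t=1}^{6}(z_t−z̄)(z_{t+2}−z̄) = 563.3438
γ_2 = 563.3438 / 8 = 70.418

70.418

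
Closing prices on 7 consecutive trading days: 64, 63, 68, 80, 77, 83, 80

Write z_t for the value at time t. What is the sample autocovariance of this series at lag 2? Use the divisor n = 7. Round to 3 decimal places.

6.988

Mean z̄ = (64 + 63 + 68 + 80 + 77 + 83 + 80)/7 = 73.5714
Σ_{t=1}^{5}(z_t−z̄)(z_{t+2}−z̄) = 48.9184
γ_2 = 48.9184 / 7 = 6.988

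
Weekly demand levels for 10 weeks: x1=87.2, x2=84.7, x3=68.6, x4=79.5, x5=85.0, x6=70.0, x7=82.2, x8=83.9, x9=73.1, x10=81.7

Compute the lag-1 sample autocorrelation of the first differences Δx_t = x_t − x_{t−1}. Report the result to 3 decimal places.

-0.448

First differences Δx: -2.5, -16.1, 10.9, 5.5, -15.0, 12.2, 1.7, -10.8, 8.6
Mean of differences = -0.6111
Numerator Σ(Δx_t−Δx̄)(Δx_{t+1}−Δx̄) = -438.7523
Denominator Σ(Δx_t−Δx̄)² = 978.4889
r_1(Δx) = -438.7523 / 978.4889 = -0.448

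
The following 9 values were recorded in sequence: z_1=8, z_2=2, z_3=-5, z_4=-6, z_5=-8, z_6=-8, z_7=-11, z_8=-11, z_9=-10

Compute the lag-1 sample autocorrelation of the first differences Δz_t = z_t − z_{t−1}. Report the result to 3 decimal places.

First differences Δz: -6, -7, -1, -2, 0, -3, 0, 1
Mean of differences = -2.2500
Numerator Σ(Δz_t−Δz̄)(Δz_{t+1}−Δz̄) = 16.6875
Denominator Σ(Δz_t−Δz̄)² = 59.5000
r_1(Δz) = 16.6875 / 59.5000 = 0.280

0.280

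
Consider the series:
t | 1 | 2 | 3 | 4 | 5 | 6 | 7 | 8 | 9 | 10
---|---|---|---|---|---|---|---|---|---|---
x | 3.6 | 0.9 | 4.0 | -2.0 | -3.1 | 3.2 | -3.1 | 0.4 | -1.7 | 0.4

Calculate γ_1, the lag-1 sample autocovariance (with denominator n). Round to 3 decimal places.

-1.710

Mean x̄ = (3.6 + 0.9 + 4.0 − 2.0 − 3.1 + 3.2 − 3.1 + 0.4 − 1.7 + 0.4)/10 = 0.2600
Σ_{t=1}^{9}(x_t−x̄)(x_{t+1}−x̄) = -17.1036
γ_1 = -17.1036 / 10 = -1.710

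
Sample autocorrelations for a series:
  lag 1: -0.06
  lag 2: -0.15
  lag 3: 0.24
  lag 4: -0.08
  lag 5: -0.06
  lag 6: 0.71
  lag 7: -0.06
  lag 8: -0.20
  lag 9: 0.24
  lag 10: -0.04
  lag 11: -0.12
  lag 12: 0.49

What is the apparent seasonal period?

The largest autocorrelation is r_6 = 0.71, with a weaker echo at lag 12 (0.49); the remaining lags stay at or below 0.24.
The dominant spike at lag 6 indicates a seasonal period of 6.

6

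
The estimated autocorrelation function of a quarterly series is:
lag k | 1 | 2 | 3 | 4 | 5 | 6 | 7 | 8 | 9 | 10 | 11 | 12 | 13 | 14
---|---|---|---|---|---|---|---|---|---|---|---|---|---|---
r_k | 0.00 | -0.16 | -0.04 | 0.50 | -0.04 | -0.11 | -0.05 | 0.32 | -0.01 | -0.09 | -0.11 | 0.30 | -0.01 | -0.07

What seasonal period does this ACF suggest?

The largest autocorrelation is r_4 = 0.50, with weaker echoes at lags 8 (0.32) and 12 (0.30); the remaining lags stay at or below 0.00.
The dominant spike at lag 4 indicates a seasonal period of 4.

4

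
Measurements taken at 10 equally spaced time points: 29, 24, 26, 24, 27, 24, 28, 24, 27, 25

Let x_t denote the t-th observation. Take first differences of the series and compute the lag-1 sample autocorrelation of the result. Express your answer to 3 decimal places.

-0.784

First differences Δx: -5, 2, -2, 3, -3, 4, -4, 3, -2
Mean of differences = -0.4444
Numerator Σ(Δx_t−Δx̄)(Δx_{t+1}−Δx̄) = -73.8642
Denominator Σ(Δx_t−Δx̄)² = 94.2222
r_1(Δx) = -73.8642 / 94.2222 = -0.784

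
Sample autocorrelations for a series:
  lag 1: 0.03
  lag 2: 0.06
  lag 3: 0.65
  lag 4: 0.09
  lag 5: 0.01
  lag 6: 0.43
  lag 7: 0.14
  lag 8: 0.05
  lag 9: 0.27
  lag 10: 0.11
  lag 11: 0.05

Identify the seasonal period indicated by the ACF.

The largest autocorrelation is r_3 = 0.65, with weaker echoes at lags 6 (0.43) and 9 (0.27); the remaining lags stay at or below 0.14.
The dominant spike at lag 3 indicates a seasonal period of 3.

3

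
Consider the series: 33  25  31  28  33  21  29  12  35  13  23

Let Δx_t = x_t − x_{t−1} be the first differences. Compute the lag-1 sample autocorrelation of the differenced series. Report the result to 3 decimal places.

-0.867

First differences Δx: -8, 6, -3, 5, -12, 8, -17, 23, -22, 10
Mean of differences = -1.0000
Numerator Σ(Δx_t−Δx̄)(Δx_{t+1}−Δx̄) = -1503.0000
Denominator Σ(Δx_t−Δx̄)² = 1734.0000
r_1(Δx) = -1503.0000 / 1734.0000 = -0.867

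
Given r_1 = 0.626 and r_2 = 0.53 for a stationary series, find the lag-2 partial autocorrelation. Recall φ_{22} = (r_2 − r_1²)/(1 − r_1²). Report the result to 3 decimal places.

φ_{22} = (r_2 − r_1²) / (1 − r_1²)
r_1² = (0.626)² = 0.391876
Numerator = 0.53 − 0.3919 = 0.1381; denominator = 1 − 0.3919 = 0.6081
φ_{22} = 0.1381 / 0.6081 = 0.227

0.227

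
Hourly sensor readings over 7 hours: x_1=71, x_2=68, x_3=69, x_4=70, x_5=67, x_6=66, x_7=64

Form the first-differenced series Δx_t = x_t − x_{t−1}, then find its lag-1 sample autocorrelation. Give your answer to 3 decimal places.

First differences Δx: -3, 1, 1, -3, -1, -2
Mean of differences = -1.1667
Numerator Σ(Δx_t−Δx̄)(Δx_{t+1}−Δx̄) = -3.6944
Denominator Σ(Δx_t−Δx̄)² = 16.8333
r_1(Δx) = -3.6944 / 16.8333 = -0.219

-0.219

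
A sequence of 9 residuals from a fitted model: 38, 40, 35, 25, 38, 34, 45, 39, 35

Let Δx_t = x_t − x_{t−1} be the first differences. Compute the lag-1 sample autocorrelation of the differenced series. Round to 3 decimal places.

First differences Δx: 2, -5, -10, 13, -4, 11, -6, -4
Mean of differences = -0.3750
Numerator Σ(Δx_t−Δx̄)(Δx_{t+1}−Δx̄) = -228.5156
Denominator Σ(Δx_t−Δx̄)² = 485.8750
r_1(Δx) = -228.5156 / 485.8750 = -0.470

-0.470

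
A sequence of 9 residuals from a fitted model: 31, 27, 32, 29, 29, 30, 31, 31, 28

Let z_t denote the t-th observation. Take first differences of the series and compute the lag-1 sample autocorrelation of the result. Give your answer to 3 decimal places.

First differences Δz: -4, 5, -3, 0, 1, 1, 0, -3
Mean of differences = -0.3750
Numerator Σ(Δz_t−Δz̄)(Δz_{t+1}−Δz̄) = -32.6406
Denominator Σ(Δz_t−Δz̄)² = 59.8750
r_1(Δz) = -32.6406 / 59.8750 = -0.545

-0.545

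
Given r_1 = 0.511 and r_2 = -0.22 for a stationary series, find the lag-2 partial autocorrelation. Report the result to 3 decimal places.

-0.651

φ_{22} = (r_2 − r_1²) / (1 − r_1²)
r_1² = (0.511)² = 0.261121
Numerator = -0.22 − 0.2611 = -0.4811; denominator = 1 − 0.2611 = 0.7389
φ_{22} = -0.4811 / 0.7389 = -0.651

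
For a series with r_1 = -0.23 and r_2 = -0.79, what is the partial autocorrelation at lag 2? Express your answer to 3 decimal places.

φ_{22} = (r_2 − r_1²) / (1 − r_1²)
r_1² = (-0.23)² = 0.0529
Numerator = -0.79 − 0.0529 = -0.8429; denominator = 1 − 0.0529 = 0.9471
φ_{22} = -0.8429 / 0.9471 = -0.890

-0.890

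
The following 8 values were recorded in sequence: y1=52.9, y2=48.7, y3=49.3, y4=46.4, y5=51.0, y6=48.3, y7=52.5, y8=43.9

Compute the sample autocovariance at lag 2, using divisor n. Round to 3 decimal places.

1.879

Mean ȳ = (52.9 + 48.7 + 49.3 + 46.4 + 51.0 + 48.3 + 52.5 + 43.9)/8 = 49.1250
Σ_{t=1}^{6}(y_t−ȳ)(y_{t+2}−ȳ) = 15.0338
γ_2 = 15.0338 / 8 = 1.879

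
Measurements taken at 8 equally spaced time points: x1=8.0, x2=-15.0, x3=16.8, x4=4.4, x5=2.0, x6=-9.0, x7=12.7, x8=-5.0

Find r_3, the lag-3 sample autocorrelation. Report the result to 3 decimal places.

-0.147

Mean x̄ = (8.0 − 15.0 + 16.8 + 4.4 + 2.0 − 9.0 + 12.7 − 5.0)/8 = 1.8625
Deviations from mean: 6.1375, -16.8625, 14.9375, 2.5375, 0.1375, -10.8625, 10.8375, -6.8625
Σ(x_t−x̄)(x_{t+3}−x̄) = (15.5739) + (-2.3186) + (-162.2586) + (27.5002) + (-0.9436) = -122.4467
Denominator Σ(x_t−x̄)² = 834.1388
r_3 = -122.4467 / 834.1388 = -0.147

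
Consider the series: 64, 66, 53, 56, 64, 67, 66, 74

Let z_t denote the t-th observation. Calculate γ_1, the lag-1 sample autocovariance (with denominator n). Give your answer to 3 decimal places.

Mean z̄ = (64 + 66 + 53 + 56 + 64 + 67 + 66 + 74)/8 = 63.7500
Σ_{t=1}^{7}(z_t−z̄)(z_{t+1}−z̄) = 88.9375
γ_1 = 88.9375 / 8 = 11.117

11.117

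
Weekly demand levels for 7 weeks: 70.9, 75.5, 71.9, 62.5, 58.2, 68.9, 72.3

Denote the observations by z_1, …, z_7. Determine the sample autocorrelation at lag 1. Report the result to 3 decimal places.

Mean z̄ = (70.9 + 75.5 + 71.9 + 62.5 + 58.2 + 68.9 + 72.3)/7 = 68.6000
Numerator Σ_{t=1}^{6}(z_t−z̄)(z_{t+1}−z̄) = 79.9400
Denominator Σ(z_t−z̄)² = 222.9400
r_1 = 79.9400 / 222.9400 = 0.359

0.359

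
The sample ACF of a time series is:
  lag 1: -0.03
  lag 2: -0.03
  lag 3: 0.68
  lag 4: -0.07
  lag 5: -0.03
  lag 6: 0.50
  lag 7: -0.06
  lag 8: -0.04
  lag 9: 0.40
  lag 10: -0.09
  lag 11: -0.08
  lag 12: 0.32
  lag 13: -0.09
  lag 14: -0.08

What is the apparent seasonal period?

3

The largest autocorrelation is r_3 = 0.68, with weaker echoes at lags 6 (0.50), 9 (0.40) and 12 (0.32); the remaining lags stay at or below -0.03.
The dominant spike at lag 3 indicates a seasonal period of 3.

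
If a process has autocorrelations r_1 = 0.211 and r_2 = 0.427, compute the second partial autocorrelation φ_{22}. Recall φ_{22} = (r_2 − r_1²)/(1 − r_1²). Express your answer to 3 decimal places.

0.400

φ_{22} = (r_2 − r_1²) / (1 − r_1²)
r_1² = (0.211)² = 0.044521
Numerator = 0.427 − 0.0445 = 0.3825; denominator = 1 − 0.0445 = 0.9555
φ_{22} = 0.3825 / 0.9555 = 0.400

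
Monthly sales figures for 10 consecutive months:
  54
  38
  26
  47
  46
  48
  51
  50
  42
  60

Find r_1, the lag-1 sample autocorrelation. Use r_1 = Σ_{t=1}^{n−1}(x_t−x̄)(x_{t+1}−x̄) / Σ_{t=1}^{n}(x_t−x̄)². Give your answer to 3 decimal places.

0.048

Mean x̄ = (54 + 38 + 26 + 47 + 46 + 48 + 51 + 50 + 42 + 60)/10 = 46.2000
Numerator Σ_{t=1}^{9}(x_t−x̄)(x_{t+1}−x̄) = 37.9600
Denominator Σ(x_t−x̄)² = 785.6000
r_1 = 37.9600 / 785.6000 = 0.048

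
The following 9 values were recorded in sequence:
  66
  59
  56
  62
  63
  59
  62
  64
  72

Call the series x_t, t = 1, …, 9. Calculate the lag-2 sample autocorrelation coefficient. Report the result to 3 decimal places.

-0.187

Mean x̄ = (66 + 59 + 56 + 62 + 63 + 59 + 62 + 64 + 72)/9 = 62.5556
Σ(x_t−x̄)(x_{t+2}−x̄) = (-22.5802) + (1.9753) + (-2.9136) + (1.9753) + (-0.2469) + (-5.1358) + (-5.2469) = -32.1728
Denominator Σ(x_t−x̄)² = 172.2222
r_2 = -32.1728 / 172.2222 = -0.187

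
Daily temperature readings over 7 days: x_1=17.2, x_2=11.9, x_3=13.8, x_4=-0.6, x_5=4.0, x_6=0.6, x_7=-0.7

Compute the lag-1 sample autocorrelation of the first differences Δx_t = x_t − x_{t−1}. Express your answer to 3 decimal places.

-0.716

First differences Δx: -5.3, 1.9, -14.4, 4.6, -3.4, -1.3
Mean of differences = -2.9833
Numerator Σ(Δx_t−Δx̄)(Δx_{t+1}−Δx̄) = -157.5019
Denominator Σ(Δx_t−Δx̄)² = 220.0683
r_1(Δx) = -157.5019 / 220.0683 = -0.716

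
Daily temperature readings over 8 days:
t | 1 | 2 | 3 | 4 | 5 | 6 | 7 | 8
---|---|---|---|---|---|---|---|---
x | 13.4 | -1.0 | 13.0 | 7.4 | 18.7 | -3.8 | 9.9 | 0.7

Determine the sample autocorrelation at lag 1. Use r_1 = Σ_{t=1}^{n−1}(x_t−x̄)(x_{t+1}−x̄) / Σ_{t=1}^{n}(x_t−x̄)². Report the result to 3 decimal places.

Mean x̄ = (13.4 − 1.0 + 13.0 + 7.4 + 18.7 − 3.8 + 9.9 + 0.7)/8 = 7.2875
Numerator Σ_{t=1}^{7}(x_t−x̄)(x_{t+1}−x̄) = -268.7852
Denominator Σ(x_t−x̄)² = 442.0888
r_1 = -268.7852 / 442.0888 = -0.608

-0.608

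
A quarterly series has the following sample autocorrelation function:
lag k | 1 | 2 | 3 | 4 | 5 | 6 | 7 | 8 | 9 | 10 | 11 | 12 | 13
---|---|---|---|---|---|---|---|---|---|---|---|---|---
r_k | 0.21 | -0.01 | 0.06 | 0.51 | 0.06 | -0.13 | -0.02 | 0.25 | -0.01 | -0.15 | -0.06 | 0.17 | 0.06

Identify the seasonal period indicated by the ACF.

4

The largest autocorrelation is r_4 = 0.51, with a weaker echo at lag 8 (0.25); the remaining lags stay at or below 0.21.
The dominant spike at lag 4 indicates a seasonal period of 4.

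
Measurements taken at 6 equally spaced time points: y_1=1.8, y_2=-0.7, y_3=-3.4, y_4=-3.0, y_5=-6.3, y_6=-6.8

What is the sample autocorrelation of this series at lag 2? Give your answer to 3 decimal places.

Mean ȳ = (1.8 − 0.7 − 3.4 − 3.0 − 6.3 − 6.8)/6 = -3.0667
Deviations from mean: 4.8667, 2.3667, -0.3333, 0.0667, -3.2333, -3.7333
Numerator Σ_{t=1}^{4}(y_t−ȳ)(y_{t+2}−ȳ) = -0.6356
Denominator Σ(y_t−ȳ)² = 53.7933
r_2 = -0.6356 / 53.7933 = -0.012

-0.012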